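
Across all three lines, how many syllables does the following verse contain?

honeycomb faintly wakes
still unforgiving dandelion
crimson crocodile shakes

21

Line 1: honeycomb(3) + faintly(2) + wakes(1) = 6
Line 2: still(1) + unforgiving(4) + dandelion(4) = 9
Line 3: crimson(2) + crocodile(3) + shakes(1) = 6
Total: 6 + 9 + 6 = 21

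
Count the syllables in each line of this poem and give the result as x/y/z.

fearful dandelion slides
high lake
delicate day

7/2/4

Line 1: "fearful dandelion slides": 2+4+1 = 7
Line 2: "high lake": 1+1 = 2
Line 3: "delicate day": 3+1 = 4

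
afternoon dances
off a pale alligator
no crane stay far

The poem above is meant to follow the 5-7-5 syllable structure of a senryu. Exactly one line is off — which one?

Line 1: afternoon(3) + dances(2) = 5 ✓
Line 2: off(1) + a(1) + pale(1) + alligator(4) = 7 ✓
Line 3: no(1) + crane(1) + stay(1) + far(1) = 4 (expected 5)

The third line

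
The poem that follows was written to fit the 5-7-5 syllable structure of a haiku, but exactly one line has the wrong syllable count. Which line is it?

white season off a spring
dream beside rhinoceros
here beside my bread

Line 1

Line 1: white (1), season (2), off (1), a (1), spring (1) → 6 (expected 5)
Line 2: dream (1), beside (2), rhinoceros (4) → 7 ✓
Line 3: here (1), beside (2), my (1), bread (1) → 5 ✓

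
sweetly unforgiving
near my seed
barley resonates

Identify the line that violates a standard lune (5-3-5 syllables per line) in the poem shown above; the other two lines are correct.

Line 1: "sweetly unforgiving": 2+4 = 6 (expected 5)
Line 2: "near my seed": 1+1+1 = 3 ✓
Line 3: "barley resonates": 2+3 = 5 ✓

The first line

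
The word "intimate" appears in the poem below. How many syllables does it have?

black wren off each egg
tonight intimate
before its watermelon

3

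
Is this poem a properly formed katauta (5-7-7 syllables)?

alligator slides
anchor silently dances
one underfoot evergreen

Yes

Line 1: alligator (4), slides (1) → 5 ✓
Line 2: anchor (2), silently (3), dances (2) → 7 ✓
Line 3: one (1), underfoot (3), evergreen (3) → 7 ✓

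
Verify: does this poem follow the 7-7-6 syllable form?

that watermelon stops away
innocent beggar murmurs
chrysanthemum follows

Line 1: that (1), watermelon (4), stops (1), away (2) → 8 (expected 7)
Line 2: innocent (3), beggar (2), murmurs (2) → 7 ✓
Line 3: chrysanthemum (4), follows (2) → 6 ✓

No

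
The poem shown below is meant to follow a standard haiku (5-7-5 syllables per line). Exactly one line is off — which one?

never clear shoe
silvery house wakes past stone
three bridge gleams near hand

Line 1: never (2), clear (1), shoe (1) → 4 (expected 5)
Line 2: silvery (3), house (1), wakes (1), past (1), stone (1) → 7 ✓
Line 3: three (1), bridge (1), gleams (1), near (1), hand (1) → 5 ✓

Line 1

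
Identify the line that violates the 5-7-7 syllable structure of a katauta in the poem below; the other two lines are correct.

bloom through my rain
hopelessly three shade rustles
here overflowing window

The first line

Line 1: bloom(1) + through(1) + my(1) + rain(1) = 4 (expected 5)
Line 2: hopelessly(3) + three(1) + shade(1) + rustles(2) = 7 ✓
Line 3: here(1) + overflowing(4) + window(2) = 7 ✓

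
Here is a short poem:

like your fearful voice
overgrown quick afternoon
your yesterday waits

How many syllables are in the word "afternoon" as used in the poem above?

3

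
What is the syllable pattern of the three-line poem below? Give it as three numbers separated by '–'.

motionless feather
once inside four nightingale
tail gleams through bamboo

Line 1: "motionless feather": 3+2 = 5
Line 2: "once inside four nightingale": 1+2+1+3 = 7
Line 3: "tail gleams through bamboo": 1+1+1+2 = 5

5–7–5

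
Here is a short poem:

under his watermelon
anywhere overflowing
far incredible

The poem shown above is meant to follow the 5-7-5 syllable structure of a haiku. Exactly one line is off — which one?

Line 1: "under his watermelon": 2+1+4 = 7 (expected 5)
Line 2: "anywhere overflowing": 3+4 = 7 ✓
Line 3: "far incredible": 1+4 = 5 ✓

The first line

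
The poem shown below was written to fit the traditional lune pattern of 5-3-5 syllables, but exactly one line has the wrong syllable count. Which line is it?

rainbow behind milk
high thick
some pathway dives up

The second line

Line 1: rainbow (2), behind (2), milk (1) → 5 ✓
Line 2: high (1), thick (1) → 2 (expected 3)
Line 3: some (1), pathway (2), dives (1), up (1) → 5 ✓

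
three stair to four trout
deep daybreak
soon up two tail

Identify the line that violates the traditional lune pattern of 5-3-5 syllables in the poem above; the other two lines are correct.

Line 1: "three stair to four trout": 1+1+1+1+1 = 5 ✓
Line 2: "deep daybreak": 1+2 = 3 ✓
Line 3: "soon up two tail": 1+1+1+1 = 4 (expected 5)

The third line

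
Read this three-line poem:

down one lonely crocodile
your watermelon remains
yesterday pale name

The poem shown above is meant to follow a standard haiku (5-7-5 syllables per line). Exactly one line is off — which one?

Line 1: down (1), one (1), lonely (2), crocodile (3) → 7 (expected 5)
Line 2: your (1), watermelon (4), remains (2) → 7 ✓
Line 3: yesterday (3), pale (1), name (1) → 5 ✓

Line 1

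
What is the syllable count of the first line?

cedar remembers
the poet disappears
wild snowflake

5

The first line: cedar (2), remembers (3) → 5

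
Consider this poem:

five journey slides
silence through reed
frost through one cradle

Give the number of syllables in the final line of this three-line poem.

5

The final line: "frost through one cradle": 1+1+1+2 = 5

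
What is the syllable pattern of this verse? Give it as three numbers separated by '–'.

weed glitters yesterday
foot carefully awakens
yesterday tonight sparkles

Line 1: "weed glitters yesterday": 1+2+3 = 6
Line 2: "foot carefully awakens": 1+3+3 = 7
Line 3: "yesterday tonight sparkles": 3+2+2 = 7

6–7–7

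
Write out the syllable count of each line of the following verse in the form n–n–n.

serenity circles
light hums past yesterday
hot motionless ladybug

6–6–7

Line 1: serenity(4) + circles(2) = 6
Line 2: light(1) + hums(1) + past(1) + yesterday(3) = 6
Line 3: hot(1) + motionless(3) + ladybug(3) = 7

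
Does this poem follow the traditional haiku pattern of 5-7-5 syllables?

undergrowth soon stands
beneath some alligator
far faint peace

Line 1: undergrowth (3), soon (1), stands (1) → 5 ✓
Line 2: beneath (2), some (1), alligator (4) → 7 ✓
Line 3: far (1), faint (1), peace (1) → 3 (expected 5)

No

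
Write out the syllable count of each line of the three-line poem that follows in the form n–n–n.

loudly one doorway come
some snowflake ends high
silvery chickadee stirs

Line 1: "loudly one doorway come": 2+1+2+1 = 6
Line 2: "some snowflake ends high": 1+2+1+1 = 5
Line 3: "silvery chickadee stirs": 3+3+1 = 7

6–5–7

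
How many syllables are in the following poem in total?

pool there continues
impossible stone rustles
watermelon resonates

19

Line 1: pool (1), there (1), continues (3) → 5
Line 2: impossible (4), stone (1), rustles (2) → 7
Line 3: watermelon (4), resonates (3) → 7
Total: 5 + 7 + 7 = 19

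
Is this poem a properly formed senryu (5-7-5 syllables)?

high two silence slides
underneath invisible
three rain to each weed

Yes

Line 1: high (1), two (1), silence (2), slides (1) → 5 ✓
Line 2: underneath (3), invisible (4) → 7 ✓
Line 3: three (1), rain (1), to (1), each (1), weed (1) → 5 ✓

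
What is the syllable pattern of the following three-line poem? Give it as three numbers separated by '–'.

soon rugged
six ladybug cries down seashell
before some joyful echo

Line 1: "soon rugged": 1+2 = 3
Line 2: "six ladybug cries down seashell": 1+3+1+1+2 = 8
Line 3: "before some joyful echo": 2+1+2+2 = 7

3–8–7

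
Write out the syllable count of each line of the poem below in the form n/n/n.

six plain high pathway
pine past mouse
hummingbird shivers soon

Line 1: six (1), plain (1), high (1), pathway (2) → 5
Line 2: pine (1), past (1), mouse (1) → 3
Line 3: hummingbird (3), shivers (2), soon (1) → 6

5/3/6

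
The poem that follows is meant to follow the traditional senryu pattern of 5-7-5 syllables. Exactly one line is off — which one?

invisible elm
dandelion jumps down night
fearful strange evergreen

Line 1: invisible(4) + elm(1) = 5 ✓
Line 2: dandelion(4) + jumps(1) + down(1) + night(1) = 7 ✓
Line 3: fearful(2) + strange(1) + evergreen(3) = 6 (expected 5)

Line 3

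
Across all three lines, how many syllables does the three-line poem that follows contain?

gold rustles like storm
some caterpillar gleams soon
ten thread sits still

Line 1: gold(1) + rustles(2) + like(1) + storm(1) = 5
Line 2: some(1) + caterpillar(4) + gleams(1) + soon(1) = 7
Line 3: ten(1) + thread(1) + sits(1) + still(1) = 4
Total: 5 + 7 + 4 = 16

16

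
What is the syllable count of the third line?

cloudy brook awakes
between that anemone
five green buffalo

The third line: five (1), green (1), buffalo (3) → 5

5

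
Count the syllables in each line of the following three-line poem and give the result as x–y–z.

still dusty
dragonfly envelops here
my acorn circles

3–7–5

Line 1: still(1) + dusty(2) = 3
Line 2: dragonfly(3) + envelops(3) + here(1) = 7
Line 3: my(1) + acorn(2) + circles(2) = 5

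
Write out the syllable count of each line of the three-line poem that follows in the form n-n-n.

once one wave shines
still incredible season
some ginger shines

4-7-4

Line 1: "once one wave shines": 1+1+1+1 = 4
Line 2: "still incredible season": 1+4+2 = 7
Line 3: "some ginger shines": 1+2+1 = 4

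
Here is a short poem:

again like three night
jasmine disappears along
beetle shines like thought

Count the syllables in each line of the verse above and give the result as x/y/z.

5/7/5

Line 1: again(2) + like(1) + three(1) + night(1) = 5
Line 2: jasmine(2) + disappears(3) + along(2) = 7
Line 3: beetle(2) + shines(1) + like(1) + thought(1) = 5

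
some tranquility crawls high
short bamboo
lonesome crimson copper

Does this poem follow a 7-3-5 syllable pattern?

No

Line 1: some(1) + tranquility(4) + crawls(1) + high(1) = 7 ✓
Line 2: short(1) + bamboo(2) = 3 ✓
Line 3: lonesome(2) + crimson(2) + copper(2) = 6 (expected 5)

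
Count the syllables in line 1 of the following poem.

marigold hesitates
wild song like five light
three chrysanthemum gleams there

Line 1: marigold(3) + hesitates(3) = 6

6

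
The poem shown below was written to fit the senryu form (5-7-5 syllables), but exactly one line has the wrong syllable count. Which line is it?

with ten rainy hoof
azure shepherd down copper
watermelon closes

Line 3

Line 1: with (1), ten (1), rainy (2), hoof (1) → 5 ✓
Line 2: azure (2), shepherd (2), down (1), copper (2) → 7 ✓
Line 3: watermelon (4), closes (2) → 6 (expected 5)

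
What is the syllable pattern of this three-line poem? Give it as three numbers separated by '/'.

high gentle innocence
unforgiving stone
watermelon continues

Line 1: high(1) + gentle(2) + innocence(3) = 6
Line 2: unforgiving(4) + stone(1) = 5
Line 3: watermelon(4) + continues(3) = 7

6/5/7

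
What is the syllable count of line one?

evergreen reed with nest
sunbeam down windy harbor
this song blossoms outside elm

6

Line one: "evergreen reed with nest": 3+1+1+1 = 6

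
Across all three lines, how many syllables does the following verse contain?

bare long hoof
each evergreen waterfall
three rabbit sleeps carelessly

17

Line 1: bare (1), long (1), hoof (1) → 3
Line 2: each (1), evergreen (3), waterfall (3) → 7
Line 3: three (1), rabbit (2), sleeps (1), carelessly (3) → 7
Total: 3 + 7 + 7 = 17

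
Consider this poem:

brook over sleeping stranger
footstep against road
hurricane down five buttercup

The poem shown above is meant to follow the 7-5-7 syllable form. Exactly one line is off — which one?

Line 1: brook(1) + over(2) + sleeping(2) + stranger(2) = 7 ✓
Line 2: footstep(2) + against(2) + road(1) = 5 ✓
Line 3: hurricane(3) + down(1) + five(1) + buttercup(3) = 8 (expected 7)

Line 3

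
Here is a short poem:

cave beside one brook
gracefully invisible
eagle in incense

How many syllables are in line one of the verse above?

5

Line one: cave (1), beside (2), one (1), brook (1) → 5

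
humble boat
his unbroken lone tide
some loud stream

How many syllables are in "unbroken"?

"unbroken" has 3 syllables.

3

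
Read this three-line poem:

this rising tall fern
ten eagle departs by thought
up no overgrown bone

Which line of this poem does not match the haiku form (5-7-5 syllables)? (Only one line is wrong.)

The third line

Line 1: this (1), rising (2), tall (1), fern (1) → 5 ✓
Line 2: ten (1), eagle (2), departs (2), by (1), thought (1) → 7 ✓
Line 3: up (1), no (1), overgrown (3), bone (1) → 6 (expected 5)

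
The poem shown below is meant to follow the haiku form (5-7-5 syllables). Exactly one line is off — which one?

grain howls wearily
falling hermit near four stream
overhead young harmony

Line 1: "grain howls wearily": 1+1+3 = 5 ✓
Line 2: "falling hermit near four stream": 2+2+1+1+1 = 7 ✓
Line 3: "overhead young harmony": 3+1+3 = 7 (expected 5)

The third line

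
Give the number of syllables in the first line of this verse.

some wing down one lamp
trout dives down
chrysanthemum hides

The first line: some(1) + wing(1) + down(1) + one(1) + lamp(1) = 5

5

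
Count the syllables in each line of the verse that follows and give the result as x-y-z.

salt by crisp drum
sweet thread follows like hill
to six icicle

Line 1: salt(1) + by(1) + crisp(1) + drum(1) = 4
Line 2: sweet(1) + thread(1) + follows(2) + like(1) + hill(1) = 6
Line 3: to(1) + six(1) + icicle(3) = 5

4-6-5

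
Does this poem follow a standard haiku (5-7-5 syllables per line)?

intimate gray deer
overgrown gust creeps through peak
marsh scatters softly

Yes

Line 1: intimate(3) + gray(1) + deer(1) = 5 ✓
Line 2: overgrown(3) + gust(1) + creeps(1) + through(1) + peak(1) = 7 ✓
Line 3: marsh(1) + scatters(2) + softly(2) = 5 ✓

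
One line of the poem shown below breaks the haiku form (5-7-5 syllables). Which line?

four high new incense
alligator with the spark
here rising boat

Line 1: four (1), high (1), new (1), incense (2) → 5 ✓
Line 2: alligator (4), with (1), the (1), spark (1) → 7 ✓
Line 3: here (1), rising (2), boat (1) → 4 (expected 5)

The third line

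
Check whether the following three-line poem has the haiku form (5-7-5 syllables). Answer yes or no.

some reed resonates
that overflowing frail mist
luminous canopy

No

Line 1: some(1) + reed(1) + resonates(3) = 5 ✓
Line 2: that(1) + overflowing(4) + frail(1) + mist(1) = 7 ✓
Line 3: luminous(3) + canopy(3) = 6 (expected 5)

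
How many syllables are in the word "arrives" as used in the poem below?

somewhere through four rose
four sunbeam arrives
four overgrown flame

2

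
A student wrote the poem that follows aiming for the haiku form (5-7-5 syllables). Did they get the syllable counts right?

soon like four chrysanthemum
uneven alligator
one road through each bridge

No

Line 1: soon (1), like (1), four (1), chrysanthemum (4) → 7 (expected 5)
Line 2: uneven (3), alligator (4) → 7 ✓
Line 3: one (1), road (1), through (1), each (1), bridge (1) → 5 ✓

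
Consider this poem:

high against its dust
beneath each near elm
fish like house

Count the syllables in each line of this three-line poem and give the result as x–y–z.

Line 1: "high against its dust": 1+2+1+1 = 5
Line 2: "beneath each near elm": 2+1+1+1 = 5
Line 3: "fish like house": 1+1+1 = 3

5–5–3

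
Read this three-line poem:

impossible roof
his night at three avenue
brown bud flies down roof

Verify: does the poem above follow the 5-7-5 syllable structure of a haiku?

Yes

Line 1: impossible (4), roof (1) → 5 ✓
Line 2: his (1), night (1), at (1), three (1), avenue (3) → 7 ✓
Line 3: brown (1), bud (1), flies (1), down (1), roof (1) → 5 ✓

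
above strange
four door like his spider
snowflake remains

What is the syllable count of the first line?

3

The first line: above(2) + strange(1) = 3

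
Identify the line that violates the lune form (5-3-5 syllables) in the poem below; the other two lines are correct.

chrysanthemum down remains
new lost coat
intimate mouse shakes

Line 1

Line 1: chrysanthemum (4), down (1), remains (2) → 7 (expected 5)
Line 2: new (1), lost (1), coat (1) → 3 ✓
Line 3: intimate (3), mouse (1), shakes (1) → 5 ✓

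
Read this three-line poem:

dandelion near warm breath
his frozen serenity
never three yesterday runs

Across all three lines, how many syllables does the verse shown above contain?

Line 1: dandelion (4), near (1), warm (1), breath (1) → 7
Line 2: his (1), frozen (2), serenity (4) → 7
Line 3: never (2), three (1), yesterday (3), runs (1) → 7
Total: 7 + 7 + 7 = 21

21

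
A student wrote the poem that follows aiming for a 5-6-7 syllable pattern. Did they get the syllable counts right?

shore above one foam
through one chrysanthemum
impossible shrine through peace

Line 1: shore(1) + above(2) + one(1) + foam(1) = 5 ✓
Line 2: through(1) + one(1) + chrysanthemum(4) = 6 ✓
Line 3: impossible(4) + shrine(1) + through(1) + peace(1) = 7 ✓

Yes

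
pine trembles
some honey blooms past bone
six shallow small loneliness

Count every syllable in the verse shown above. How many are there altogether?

16

Line 1: pine(1) + trembles(2) = 3
Line 2: some(1) + honey(2) + blooms(1) + past(1) + bone(1) = 6
Line 3: six(1) + shallow(2) + small(1) + loneliness(3) = 7
Total: 3 + 6 + 7 = 16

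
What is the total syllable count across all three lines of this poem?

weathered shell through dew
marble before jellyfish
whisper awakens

17

Line 1: weathered (2), shell (1), through (1), dew (1) → 5
Line 2: marble (2), before (2), jellyfish (3) → 7
Line 3: whisper (2), awakens (3) → 5
Total: 5 + 7 + 5 = 17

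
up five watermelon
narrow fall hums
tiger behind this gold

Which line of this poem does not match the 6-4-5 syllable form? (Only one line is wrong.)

Line 1: up(1) + five(1) + watermelon(4) = 6 ✓
Line 2: narrow(2) + fall(1) + hums(1) = 4 ✓
Line 3: tiger(2) + behind(2) + this(1) + gold(1) = 6 (expected 5)

Line 3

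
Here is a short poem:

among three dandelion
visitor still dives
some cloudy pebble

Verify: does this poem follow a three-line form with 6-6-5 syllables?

No

Line 1: among(2) + three(1) + dandelion(4) = 7 (expected 6)
Line 2: visitor(3) + still(1) + dives(1) = 5 (expected 6)
Line 3: some(1) + cloudy(2) + pebble(2) = 5 ✓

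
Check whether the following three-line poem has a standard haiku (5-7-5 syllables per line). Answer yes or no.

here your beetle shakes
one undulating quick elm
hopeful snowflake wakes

Line 1: "here your beetle shakes": 1+1+2+1 = 5 ✓
Line 2: "one undulating quick elm": 1+4+1+1 = 7 ✓
Line 3: "hopeful snowflake wakes": 2+2+1 = 5 ✓

Yes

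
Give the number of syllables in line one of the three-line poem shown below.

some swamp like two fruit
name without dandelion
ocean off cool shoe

5

Line one: some (1), swamp (1), like (1), two (1), fruit (1) → 5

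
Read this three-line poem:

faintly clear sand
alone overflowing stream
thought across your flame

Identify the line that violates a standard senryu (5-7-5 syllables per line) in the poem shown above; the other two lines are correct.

Line 1: faintly (2), clear (1), sand (1) → 4 (expected 5)
Line 2: alone (2), overflowing (4), stream (1) → 7 ✓
Line 3: thought (1), across (2), your (1), flame (1) → 5 ✓

Line 1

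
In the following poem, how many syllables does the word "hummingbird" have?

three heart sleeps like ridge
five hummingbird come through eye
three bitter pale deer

3

"hummingbird" has 3 syllables.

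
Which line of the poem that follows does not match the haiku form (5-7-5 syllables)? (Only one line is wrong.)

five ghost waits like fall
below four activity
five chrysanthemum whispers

The third line

Line 1: "five ghost waits like fall": 1+1+1+1+1 = 5 ✓
Line 2: "below four activity": 2+1+4 = 7 ✓
Line 3: "five chrysanthemum whispers": 1+4+2 = 7 (expected 5)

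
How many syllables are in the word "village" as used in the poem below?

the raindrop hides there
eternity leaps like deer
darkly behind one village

"village" has 2 syllables.

2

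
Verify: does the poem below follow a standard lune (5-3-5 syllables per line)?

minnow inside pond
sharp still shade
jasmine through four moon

Yes

Line 1: minnow(2) + inside(2) + pond(1) = 5 ✓
Line 2: sharp(1) + still(1) + shade(1) = 3 ✓
Line 3: jasmine(2) + through(1) + four(1) + moon(1) = 5 ✓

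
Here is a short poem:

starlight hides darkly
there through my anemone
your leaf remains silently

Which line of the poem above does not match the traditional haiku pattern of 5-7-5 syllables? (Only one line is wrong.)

Line 1: "starlight hides darkly": 2+1+2 = 5 ✓
Line 2: "there through my anemone": 1+1+1+4 = 7 ✓
Line 3: "your leaf remains silently": 1+1+2+3 = 7 (expected 5)

Line 3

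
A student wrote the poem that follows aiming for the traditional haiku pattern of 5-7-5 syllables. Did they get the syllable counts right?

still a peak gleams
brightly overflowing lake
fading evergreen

No

Line 1: still (1), a (1), peak (1), gleams (1) → 4 (expected 5)
Line 2: brightly (2), overflowing (4), lake (1) → 7 ✓
Line 3: fading (2), evergreen (3) → 5 ✓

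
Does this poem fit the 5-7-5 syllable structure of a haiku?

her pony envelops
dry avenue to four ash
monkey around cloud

No

Line 1: her (1), pony (2), envelops (3) → 6 (expected 5)
Line 2: dry (1), avenue (3), to (1), four (1), ash (1) → 7 ✓
Line 3: monkey (2), around (2), cloud (1) → 5 ✓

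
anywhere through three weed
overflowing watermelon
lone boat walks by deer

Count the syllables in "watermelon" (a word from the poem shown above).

4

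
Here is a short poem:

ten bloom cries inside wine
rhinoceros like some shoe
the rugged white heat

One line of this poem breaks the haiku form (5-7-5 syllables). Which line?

Line 1: ten (1), bloom (1), cries (1), inside (2), wine (1) → 6 (expected 5)
Line 2: rhinoceros (4), like (1), some (1), shoe (1) → 7 ✓
Line 3: the (1), rugged (2), white (1), heat (1) → 5 ✓

Line 1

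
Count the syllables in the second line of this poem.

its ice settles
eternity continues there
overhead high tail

The second line: eternity (4), continues (3), there (1) → 8

8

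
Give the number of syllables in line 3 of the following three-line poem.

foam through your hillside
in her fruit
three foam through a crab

5

Line 3: three (1), foam (1), through (1), a (1), crab (1) → 5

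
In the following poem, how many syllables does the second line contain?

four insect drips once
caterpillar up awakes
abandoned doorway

The second line: caterpillar(4) + up(1) + awakes(2) = 7

7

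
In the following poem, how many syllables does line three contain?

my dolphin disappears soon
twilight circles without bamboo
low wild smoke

3

Line three: "low wild smoke": 1+1+1 = 3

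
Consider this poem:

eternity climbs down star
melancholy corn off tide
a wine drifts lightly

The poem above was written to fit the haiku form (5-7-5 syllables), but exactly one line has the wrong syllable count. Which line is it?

Line 1: eternity(4) + climbs(1) + down(1) + star(1) = 7 (expected 5)
Line 2: melancholy(4) + corn(1) + off(1) + tide(1) = 7 ✓
Line 3: a(1) + wine(1) + drifts(1) + lightly(2) = 5 ✓

The first line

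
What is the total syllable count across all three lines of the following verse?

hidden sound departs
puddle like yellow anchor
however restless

Line 1: hidden (2), sound (1), departs (2) → 5
Line 2: puddle (2), like (1), yellow (2), anchor (2) → 7
Line 3: however (3), restless (2) → 5
Total: 5 + 7 + 5 = 17

17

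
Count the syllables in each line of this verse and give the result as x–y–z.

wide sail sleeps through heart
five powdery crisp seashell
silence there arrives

5–7–5

Line 1: wide(1) + sail(1) + sleeps(1) + through(1) + heart(1) = 5
Line 2: five(1) + powdery(3) + crisp(1) + seashell(2) = 7
Line 3: silence(2) + there(1) + arrives(2) = 5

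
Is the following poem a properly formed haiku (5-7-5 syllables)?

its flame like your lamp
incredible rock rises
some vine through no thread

Yes

Line 1: its (1), flame (1), like (1), your (1), lamp (1) → 5 ✓
Line 2: incredible (4), rock (1), rises (2) → 7 ✓
Line 3: some (1), vine (1), through (1), no (1), thread (1) → 5 ✓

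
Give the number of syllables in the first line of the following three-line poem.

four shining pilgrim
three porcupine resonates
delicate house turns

5

The first line: four (1), shining (2), pilgrim (2) → 5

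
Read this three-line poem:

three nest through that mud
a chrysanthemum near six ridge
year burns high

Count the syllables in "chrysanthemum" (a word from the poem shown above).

4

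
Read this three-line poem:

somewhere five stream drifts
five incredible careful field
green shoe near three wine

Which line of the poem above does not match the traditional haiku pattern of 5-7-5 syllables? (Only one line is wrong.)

The second line

Line 1: "somewhere five stream drifts": 2+1+1+1 = 5 ✓
Line 2: "five incredible careful field": 1+4+2+1 = 8 (expected 7)
Line 3: "green shoe near three wine": 1+1+1+1+1 = 5 ✓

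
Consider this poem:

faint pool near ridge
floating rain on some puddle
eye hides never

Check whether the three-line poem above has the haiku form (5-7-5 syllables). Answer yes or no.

Line 1: "faint pool near ridge": 1+1+1+1 = 4 (expected 5)
Line 2: "floating rain on some puddle": 2+1+1+1+2 = 7 ✓
Line 3: "eye hides never": 1+1+2 = 4 (expected 5)

No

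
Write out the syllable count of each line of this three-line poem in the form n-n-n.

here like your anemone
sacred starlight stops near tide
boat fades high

Line 1: "here like your anemone": 1+1+1+4 = 7
Line 2: "sacred starlight stops near tide": 2+2+1+1+1 = 7
Line 3: "boat fades high": 1+1+1 = 3

7-7-3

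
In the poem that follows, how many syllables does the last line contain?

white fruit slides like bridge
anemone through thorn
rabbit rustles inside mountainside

9

The last line: rabbit (2), rustles (2), inside (2), mountainside (3) → 9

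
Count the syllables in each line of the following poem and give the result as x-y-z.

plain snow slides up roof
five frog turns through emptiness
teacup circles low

5-7-5

Line 1: "plain snow slides up roof": 1+1+1+1+1 = 5
Line 2: "five frog turns through emptiness": 1+1+1+1+3 = 7
Line 3: "teacup circles low": 2+2+1 = 5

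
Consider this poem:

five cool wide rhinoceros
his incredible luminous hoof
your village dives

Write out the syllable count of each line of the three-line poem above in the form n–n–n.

Line 1: five(1) + cool(1) + wide(1) + rhinoceros(4) = 7
Line 2: his(1) + incredible(4) + luminous(3) + hoof(1) = 9
Line 3: your(1) + village(2) + dives(1) = 4

7–9–4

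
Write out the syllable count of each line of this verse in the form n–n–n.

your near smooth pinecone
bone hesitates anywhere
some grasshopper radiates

Line 1: your (1), near (1), smooth (1), pinecone (2) → 5
Line 2: bone (1), hesitates (3), anywhere (3) → 7
Line 3: some (1), grasshopper (3), radiates (3) → 7

5–7–7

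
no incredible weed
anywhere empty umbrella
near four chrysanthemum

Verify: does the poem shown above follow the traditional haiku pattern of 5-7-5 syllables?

No

Line 1: "no incredible weed": 1+4+1 = 6 (expected 5)
Line 2: "anywhere empty umbrella": 3+2+3 = 8 (expected 7)
Line 3: "near four chrysanthemum": 1+1+4 = 6 (expected 5)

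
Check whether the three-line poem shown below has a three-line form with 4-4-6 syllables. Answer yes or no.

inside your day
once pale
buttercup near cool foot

Line 1: inside (2), your (1), day (1) → 4 ✓
Line 2: once (1), pale (1) → 2 (expected 4)
Line 3: buttercup (3), near (1), cool (1), foot (1) → 6 ✓

No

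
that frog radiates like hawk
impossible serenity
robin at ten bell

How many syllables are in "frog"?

1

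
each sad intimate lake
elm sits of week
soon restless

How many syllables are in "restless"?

2

"restless" has 2 syllables.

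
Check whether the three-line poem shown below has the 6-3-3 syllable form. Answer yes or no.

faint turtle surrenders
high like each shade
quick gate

Line 1: "faint turtle surrenders": 1+2+3 = 6 ✓
Line 2: "high like each shade": 1+1+1+1 = 4 (expected 3)
Line 3: "quick gate": 1+1 = 2 (expected 3)

No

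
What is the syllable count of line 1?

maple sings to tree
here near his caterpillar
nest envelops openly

5

Line 1: maple (2), sings (1), to (1), tree (1) → 5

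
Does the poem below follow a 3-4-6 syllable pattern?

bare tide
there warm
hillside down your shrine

Line 1: bare(1) + tide(1) = 2 (expected 3)
Line 2: there(1) + warm(1) = 2 (expected 4)
Line 3: hillside(2) + down(1) + your(1) + shrine(1) = 5 (expected 6)

No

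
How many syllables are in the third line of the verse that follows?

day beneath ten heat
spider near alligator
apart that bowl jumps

5

The third line: apart(2) + that(1) + bowl(1) + jumps(1) = 5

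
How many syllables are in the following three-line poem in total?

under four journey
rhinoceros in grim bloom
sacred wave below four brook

Line 1: under (2), four (1), journey (2) → 5
Line 2: rhinoceros (4), in (1), grim (1), bloom (1) → 7
Line 3: sacred (2), wave (1), below (2), four (1), brook (1) → 7
Total: 5 + 7 + 7 = 19

19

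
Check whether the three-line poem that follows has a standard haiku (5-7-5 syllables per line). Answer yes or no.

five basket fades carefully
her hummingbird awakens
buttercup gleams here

Line 1: five (1), basket (2), fades (1), carefully (3) → 7 (expected 5)
Line 2: her (1), hummingbird (3), awakens (3) → 7 ✓
Line 3: buttercup (3), gleams (1), here (1) → 5 ✓

No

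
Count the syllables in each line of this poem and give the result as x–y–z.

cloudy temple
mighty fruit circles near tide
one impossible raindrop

4–7–7

Line 1: cloudy(2) + temple(2) = 4
Line 2: mighty(2) + fruit(1) + circles(2) + near(1) + tide(1) = 7
Line 3: one(1) + impossible(4) + raindrop(2) = 7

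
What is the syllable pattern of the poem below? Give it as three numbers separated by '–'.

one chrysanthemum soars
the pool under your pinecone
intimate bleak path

6–7–5

Line 1: one(1) + chrysanthemum(4) + soars(1) = 6
Line 2: the(1) + pool(1) + under(2) + your(1) + pinecone(2) = 7
Line 3: intimate(3) + bleak(1) + path(1) = 5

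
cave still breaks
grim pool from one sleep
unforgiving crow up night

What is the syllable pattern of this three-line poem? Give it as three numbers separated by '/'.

Line 1: cave (1), still (1), breaks (1) → 3
Line 2: grim (1), pool (1), from (1), one (1), sleep (1) → 5
Line 3: unforgiving (4), crow (1), up (1), night (1) → 7

3/5/7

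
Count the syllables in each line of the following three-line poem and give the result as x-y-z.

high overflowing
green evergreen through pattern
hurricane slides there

Line 1: high (1), overflowing (4) → 5
Line 2: green (1), evergreen (3), through (1), pattern (2) → 7
Line 3: hurricane (3), slides (1), there (1) → 5

5-7-5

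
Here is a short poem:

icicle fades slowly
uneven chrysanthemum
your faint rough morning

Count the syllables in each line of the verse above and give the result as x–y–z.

Line 1: icicle (3), fades (1), slowly (2) → 6
Line 2: uneven (3), chrysanthemum (4) → 7
Line 3: your (1), faint (1), rough (1), morning (2) → 5

6–7–5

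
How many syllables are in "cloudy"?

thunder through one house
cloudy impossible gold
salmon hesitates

2

"cloudy" has 2 syllables.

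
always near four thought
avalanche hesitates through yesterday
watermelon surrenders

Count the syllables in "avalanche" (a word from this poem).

"avalanche" has 3 syllables.

3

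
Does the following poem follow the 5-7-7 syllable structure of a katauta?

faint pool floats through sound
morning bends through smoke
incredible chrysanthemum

No

Line 1: faint(1) + pool(1) + floats(1) + through(1) + sound(1) = 5 ✓
Line 2: morning(2) + bends(1) + through(1) + smoke(1) = 5 (expected 7)
Line 3: incredible(4) + chrysanthemum(4) = 8 (expected 7)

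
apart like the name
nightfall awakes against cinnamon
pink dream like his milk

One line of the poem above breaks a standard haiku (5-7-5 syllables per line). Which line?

The second line

Line 1: apart (2), like (1), the (1), name (1) → 5 ✓
Line 2: nightfall (2), awakes (2), against (2), cinnamon (3) → 9 (expected 7)
Line 3: pink (1), dream (1), like (1), his (1), milk (1) → 5 ✓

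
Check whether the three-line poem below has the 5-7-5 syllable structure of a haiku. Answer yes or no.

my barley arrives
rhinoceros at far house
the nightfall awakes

Yes

Line 1: "my barley arrives": 1+2+2 = 5 ✓
Line 2: "rhinoceros at far house": 4+1+1+1 = 7 ✓
Line 3: "the nightfall awakes": 1+2+2 = 5 ✓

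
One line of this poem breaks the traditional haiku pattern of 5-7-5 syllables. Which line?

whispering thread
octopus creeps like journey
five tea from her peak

Line 1: whispering(3) + thread(1) = 4 (expected 5)
Line 2: octopus(3) + creeps(1) + like(1) + journey(2) = 7 ✓
Line 3: five(1) + tea(1) + from(1) + her(1) + peak(1) = 5 ✓

The first line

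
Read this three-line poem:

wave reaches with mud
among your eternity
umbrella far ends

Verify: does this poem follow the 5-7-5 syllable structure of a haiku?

Line 1: wave (1), reaches (2), with (1), mud (1) → 5 ✓
Line 2: among (2), your (1), eternity (4) → 7 ✓
Line 3: umbrella (3), far (1), ends (1) → 5 ✓

Yes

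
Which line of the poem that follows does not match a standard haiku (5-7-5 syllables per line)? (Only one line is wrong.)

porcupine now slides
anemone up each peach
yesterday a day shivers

Line 3

Line 1: "porcupine now slides": 3+1+1 = 5 ✓
Line 2: "anemone up each peach": 4+1+1+1 = 7 ✓
Line 3: "yesterday a day shivers": 3+1+1+2 = 7 (expected 5)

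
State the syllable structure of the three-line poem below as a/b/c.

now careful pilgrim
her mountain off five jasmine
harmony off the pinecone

5/7/7

Line 1: now (1), careful (2), pilgrim (2) → 5
Line 2: her (1), mountain (2), off (1), five (1), jasmine (2) → 7
Line 3: harmony (3), off (1), the (1), pinecone (2) → 7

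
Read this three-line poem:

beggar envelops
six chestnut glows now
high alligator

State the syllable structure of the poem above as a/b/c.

Line 1: "beggar envelops": 2+3 = 5
Line 2: "six chestnut glows now": 1+2+1+1 = 5
Line 3: "high alligator": 1+4 = 5

5/5/5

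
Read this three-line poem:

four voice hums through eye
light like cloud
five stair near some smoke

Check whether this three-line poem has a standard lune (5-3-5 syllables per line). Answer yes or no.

Yes

Line 1: four (1), voice (1), hums (1), through (1), eye (1) → 5 ✓
Line 2: light (1), like (1), cloud (1) → 3 ✓
Line 3: five (1), stair (1), near (1), some (1), smoke (1) → 5 ✓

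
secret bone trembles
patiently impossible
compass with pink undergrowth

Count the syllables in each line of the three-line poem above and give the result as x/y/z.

Line 1: secret (2), bone (1), trembles (2) → 5
Line 2: patiently (3), impossible (4) → 7
Line 3: compass (2), with (1), pink (1), undergrowth (3) → 7

5/7/7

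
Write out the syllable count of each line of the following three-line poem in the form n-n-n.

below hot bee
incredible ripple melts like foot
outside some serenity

Line 1: below(2) + hot(1) + bee(1) = 4
Line 2: incredible(4) + ripple(2) + melts(1) + like(1) + foot(1) = 9
Line 3: outside(2) + some(1) + serenity(4) = 7

4-9-7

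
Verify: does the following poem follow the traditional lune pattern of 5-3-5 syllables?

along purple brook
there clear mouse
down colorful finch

Line 1: "along purple brook": 2+2+1 = 5 ✓
Line 2: "there clear mouse": 1+1+1 = 3 ✓
Line 3: "down colorful finch": 1+3+1 = 5 ✓

Yes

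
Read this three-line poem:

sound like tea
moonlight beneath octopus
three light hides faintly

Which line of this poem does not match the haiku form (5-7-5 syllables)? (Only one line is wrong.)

The first line

Line 1: sound (1), like (1), tea (1) → 3 (expected 5)
Line 2: moonlight (2), beneath (2), octopus (3) → 7 ✓
Line 3: three (1), light (1), hides (1), faintly (2) → 5 ✓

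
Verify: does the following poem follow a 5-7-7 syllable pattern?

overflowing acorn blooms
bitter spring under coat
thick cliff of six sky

No

Line 1: "overflowing acorn blooms": 4+2+1 = 7 (expected 5)
Line 2: "bitter spring under coat": 2+1+2+1 = 6 (expected 7)
Line 3: "thick cliff of six sky": 1+1+1+1+1 = 5 (expected 7)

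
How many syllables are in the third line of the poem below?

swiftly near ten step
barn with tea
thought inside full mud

The third line: thought(1) + inside(2) + full(1) + mud(1) = 5

5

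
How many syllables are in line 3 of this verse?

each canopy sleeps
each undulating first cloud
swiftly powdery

5

Line 3: swiftly (2), powdery (3) → 5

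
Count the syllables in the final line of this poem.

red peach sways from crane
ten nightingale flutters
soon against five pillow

The final line: soon(1) + against(2) + five(1) + pillow(2) = 6

6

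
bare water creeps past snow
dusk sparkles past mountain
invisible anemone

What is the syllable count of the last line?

The last line: invisible(4) + anemone(4) = 8

8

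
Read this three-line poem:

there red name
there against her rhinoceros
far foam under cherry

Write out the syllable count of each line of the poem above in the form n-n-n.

3-8-6

Line 1: there(1) + red(1) + name(1) = 3
Line 2: there(1) + against(2) + her(1) + rhinoceros(4) = 8
Line 3: far(1) + foam(1) + under(2) + cherry(2) = 6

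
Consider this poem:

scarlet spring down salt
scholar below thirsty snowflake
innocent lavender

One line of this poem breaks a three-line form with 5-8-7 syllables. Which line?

The third line

Line 1: scarlet (2), spring (1), down (1), salt (1) → 5 ✓
Line 2: scholar (2), below (2), thirsty (2), snowflake (2) → 8 ✓
Line 3: innocent (3), lavender (3) → 6 (expected 7)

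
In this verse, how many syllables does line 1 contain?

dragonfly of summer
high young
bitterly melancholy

6

Line 1: dragonfly(3) + of(1) + summer(2) = 6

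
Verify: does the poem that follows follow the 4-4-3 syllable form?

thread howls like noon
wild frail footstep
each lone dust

Line 1: "thread howls like noon": 1+1+1+1 = 4 ✓
Line 2: "wild frail footstep": 1+1+2 = 4 ✓
Line 3: "each lone dust": 1+1+1 = 3 ✓

Yes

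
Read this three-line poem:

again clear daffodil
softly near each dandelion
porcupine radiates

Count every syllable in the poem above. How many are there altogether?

20

Line 1: again(2) + clear(1) + daffodil(3) = 6
Line 2: softly(2) + near(1) + each(1) + dandelion(4) = 8
Line 3: porcupine(3) + radiates(3) = 6
Total: 6 + 8 + 6 = 20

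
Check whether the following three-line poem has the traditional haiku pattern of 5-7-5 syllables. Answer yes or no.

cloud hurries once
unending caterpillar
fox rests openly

Line 1: cloud (1), hurries (2), once (1) → 4 (expected 5)
Line 2: unending (3), caterpillar (4) → 7 ✓
Line 3: fox (1), rests (1), openly (3) → 5 ✓

No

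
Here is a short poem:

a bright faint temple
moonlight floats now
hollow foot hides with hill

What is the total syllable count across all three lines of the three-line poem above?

Line 1: "a bright faint temple": 1+1+1+2 = 5
Line 2: "moonlight floats now": 2+1+1 = 4
Line 3: "hollow foot hides with hill": 2+1+1+1+1 = 6
Total: 5 + 4 + 6 = 15

15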